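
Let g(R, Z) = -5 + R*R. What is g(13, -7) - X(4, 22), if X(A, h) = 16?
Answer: 148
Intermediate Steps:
g(R, Z) = -5 + R**2
g(13, -7) - X(4, 22) = (-5 + 13**2) - 1*16 = (-5 + 169) - 16 = 164 - 16 = 148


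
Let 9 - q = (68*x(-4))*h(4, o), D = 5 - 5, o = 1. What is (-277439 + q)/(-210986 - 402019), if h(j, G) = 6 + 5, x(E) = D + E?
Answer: 274438/613005 ≈ 0.44769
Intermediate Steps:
D = 0
x(E) = E (x(E) = 0 + E = E)
h(j, G) = 11
q = 3001 (q = 9 - 68*(-4)*11 = 9 - (-272)*11 = 9 - 1*(-2992) = 9 + 2992 = 3001)
(-277439 + q)/(-210986 - 402019) = (-277439 + 3001)/(-210986 - 402019) = -274438/(-613005) = -274438*(-1/613005) = 274438/613005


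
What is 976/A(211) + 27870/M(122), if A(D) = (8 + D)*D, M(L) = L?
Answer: 643981951/2818749 ≈ 228.46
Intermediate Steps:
A(D) = D*(8 + D)
976/A(211) + 27870/M(122) = 976/((211*(8 + 211))) + 27870/122 = 976/((211*219)) + 27870*(1/122) = 976/46209 + 13935/61 = 643981951/2818749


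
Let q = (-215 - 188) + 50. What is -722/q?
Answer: 722/353 ≈ 2.0453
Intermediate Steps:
q = -353 (q = -403 + 50 = -353)
-722/q = -722/(-353) = -722*(-1/353) = 722/353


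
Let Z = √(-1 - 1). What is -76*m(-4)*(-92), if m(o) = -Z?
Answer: -6992*I*√2 ≈ -9888.2*I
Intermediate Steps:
Z = I*√2 (Z = √(-2) = I*√2 ≈ 1.4142*I)
m(o) = -I*√2
-76*m(-4)*(-92) = -(-76)*I*√2*(-92) = (76*I*√2)*(-92) = -6992*I*√2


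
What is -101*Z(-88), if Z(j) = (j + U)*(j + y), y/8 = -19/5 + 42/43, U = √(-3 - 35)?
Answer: -211321088/215 + 2401376*I*√38/215 ≈ -9.8289e+5 + 68852.0*I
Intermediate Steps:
U = I*√38 (U = √(-38) = I*√38 ≈ 6.1644*I)
y = -4856/215 (y = 8*(-19/5 + 42/43) = 8*(-607/215) = -4856/215 ≈ -22.586)
Z(j) = (-4856/215 + j)*(j + I*√38) (Z(j) = (j + I*√38)*(j - 4856/215) = (j + I*√38)*(-4856/215 + j) = (-4856/215 + j)*(j + I*√38))
-101*Z(-88) = -101*((-88)² - 4856/215*(-88) - 4856*I*√38/215 + I*(-88)*√38) = -101*(7744 + 427328/215 - 4856*I*√38/215 - 88*I*√38) = -101*(2092288/215 - 23776*I*√38/215) = -211321088/215 + 2401376*I*√38/215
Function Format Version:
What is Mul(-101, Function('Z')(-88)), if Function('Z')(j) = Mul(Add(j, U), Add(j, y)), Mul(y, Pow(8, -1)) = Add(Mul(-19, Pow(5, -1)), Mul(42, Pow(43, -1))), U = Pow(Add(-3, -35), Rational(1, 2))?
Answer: Add(Rational(-211321088, 215), Mul(Rational(2401376, 215), I, Pow(38, Rational(1, 2)))) ≈ Add(-9.8289e+5, Mul(68852., I))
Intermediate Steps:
U = Mul(I, Pow(38, Rational(1, 2))) (U = Pow(-38, Rational(1, 2)) = Mul(I, Pow(38, Rational(1, 2))) ≈ Mul(6.1644, I))
y = Rational(-4856, 215) (y = Mul(8, Add(Mul(-19, Pow(5, -1)), Mul(42, Pow(43, -1)))) = Mul(8, Add(Mul(-19, Rational(1, 5)), Mul(42, Rational(1, 43)))) = Mul(8, Add(Rational(-19, 5), Rational(42, 43))) = Mul(8, Rational(-607, 215)) = Rational(-4856, 215) ≈ -22.586)
Function('Z')(j) = Mul(Add(Rational(-4856, 215), j), Add(j, Mul(I, Pow(38, Rational(1, 2))))) (Function('Z')(j) = Mul(Add(j, Mul(I, Pow(38, Rational(1, 2)))), Add(j, Rational(-4856, 215))) = Mul(Add(j, Mul(I, Pow(38, Rational(1, 2)))), Add(Rational(-4856, 215), j)) = Mul(Add(Rational(-4856, 215), j), Add(j, Mul(I, Pow(38, Rational(1, 2))))))
Mul(-101, Function('Z')(-88)) = Mul(-101, Add(Pow(-88, 2), Mul(Rational(-4856, 215), -88), Mul(Rational(-4856, 215), I, Pow(38, Rational(1, 2))), Mul(I, -88, Pow(38, Rational(1, 2))))) = Mul(-101, Add(7744, Rational(427328, 215), Mul(Rational(-4856, 215), I, Pow(38, Rational(1, 2))), Mul(-88, I, Pow(38, Rational(1, 2))))) = Mul(-101, Add(Rational(2092288, 215), Mul(Rational(-23776, 215), I, Pow(38, Rational(1, 2))))) = Add(Rational(-211321088, 215), Mul(Rational(2401376, 215), I, Pow(38, Rational(1, 2))))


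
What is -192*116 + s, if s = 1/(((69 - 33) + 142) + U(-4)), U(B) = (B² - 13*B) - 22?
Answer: -4988927/224 ≈ -22272.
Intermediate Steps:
U(B) = -22 + B² - 13*B
s = 1/224 (s = 1/(((69 - 33) + 142) + (-22 + (-4)² - 13*(-4))) = 1/((36 + 142) + (-22 + 16 + 52)) = 1/(178 + 46) = 1/224 ≈ 0.0044643)
-192*116 + s = -192*116 + 1/224 = -22272 + 1/224 = -4988927/224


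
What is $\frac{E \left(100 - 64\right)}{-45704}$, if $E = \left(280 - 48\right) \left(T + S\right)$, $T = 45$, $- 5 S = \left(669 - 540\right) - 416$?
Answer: $- \frac{18432}{985} \approx -18.713$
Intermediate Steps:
$S = \frac{287}{5}$ ($S = - \frac{\left(669 - 540\right) - 416}{5} = - \frac{129 - 416}{5} = \left(- \frac{1}{5}\right) \left(-287\right) = \frac{287}{5} \approx 57.4$)
$E = \frac{118784}{5}$ ($E = \left(280 - 48\right) \left(45 + \frac{287}{5}\right) = 232 \cdot \frac{512}{5} = \frac{118784}{5} \approx 23757.0$)
$\frac{E \left(100 - 64\right)}{-45704} = \frac{\frac{118784}{5} \left(100 - 64\right)}{-45704} = \frac{118784}{5} \cdot 36 \left(- \frac{1}{45704}\right) = \frac{4276224}{5} \left(- \frac{1}{45704}\right) = - \frac{18432}{985}$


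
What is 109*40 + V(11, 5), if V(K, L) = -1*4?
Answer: 4356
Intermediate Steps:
V(K, L) = -4
109*40 + V(11, 5) = 109*40 - 4 = 4360 - 4 = 4356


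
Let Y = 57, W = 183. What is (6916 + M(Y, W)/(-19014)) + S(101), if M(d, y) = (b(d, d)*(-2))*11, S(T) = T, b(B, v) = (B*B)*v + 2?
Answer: 68747764/9507 ≈ 7231.3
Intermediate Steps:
b(B, v) = 2 + v*B**2 (b(B, v) = B**2*v + 2 = v*B**2 + 2 = 2 + v*B**2)
M(d, y) = -44 - 22*d**3 (M(d, y) = ((2 + d*d**2)*(-2))*11 = ((2 + d**3)*(-2))*11 = (-4 - 2*d**3)*11 = -44 - 22*d**3)
(6916 + M(Y, W)/(-19014)) + S(101) = (6916 + (-44 - 22*57**3)/(-19014)) + 101 = (6916 + (-44 - 22*185193)*(-1/19014)) + 101 = (6916 + (-44 - 4074246)*(-1/19014)) + 101 = (6916 - 4074290*(-1/19014)) + 101 = (6916 + 2037145/9507) + 101 = 67787557/9507 + 101 = 68747764/9507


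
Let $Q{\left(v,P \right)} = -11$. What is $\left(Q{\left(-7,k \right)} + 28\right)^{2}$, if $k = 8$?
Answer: $289$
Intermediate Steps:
$\left(Q{\left(-7,k \right)} + 28\right)^{2} = \left(-11 + 28\right)^{2} = 17^{2} = 289$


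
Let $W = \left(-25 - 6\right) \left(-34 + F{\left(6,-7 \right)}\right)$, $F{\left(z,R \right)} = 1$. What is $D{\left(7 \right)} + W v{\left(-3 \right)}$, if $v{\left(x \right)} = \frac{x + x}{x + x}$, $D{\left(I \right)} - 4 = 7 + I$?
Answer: $1041$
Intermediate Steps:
$D{\left(I \right)} = 11 + I$ ($D{\left(I \right)} = 4 + \left(7 + I\right) = 11 + I$)
$v{\left(x \right)} = 1$ ($v{\left(x \right)} = \frac{2 x}{2 x} = 2 x \frac{1}{2 x} = 1$)
$W = 1023$ ($W = \left(-25 - 6\right) \left(-34 + 1\right) = \left(-31\right) \left(-33\right) = 1023$)
$D{\left(7 \right)} + W v{\left(-3 \right)} = \left(11 + 7\right) + 1023 \cdot 1 = 18 + 1023 = 1041$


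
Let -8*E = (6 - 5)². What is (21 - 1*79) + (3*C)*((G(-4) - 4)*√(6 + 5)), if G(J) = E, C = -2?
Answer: -58 + 99*√11/4 ≈ 24.086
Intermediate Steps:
E = -⅛ (E = -(6 - 5)²/8 = -⅛*1² = -⅛*1 = -⅛ ≈ -0.12500)
G(J) = -⅛
(21 - 1*79) + (3*C)*((G(-4) - 4)*√(6 + 5)) = (21 - 1*79) + (3*(-2))*((-⅛ - 4)*√(6 + 5)) = (21 - 79) - (-99)*√11/4 = -58 + 99*√11/4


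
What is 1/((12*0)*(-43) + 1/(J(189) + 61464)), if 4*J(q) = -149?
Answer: 245707/4 ≈ 61427.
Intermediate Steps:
J(q) = -149/4 (J(q) = (1/4)*(-149) = -149/4)
1/((12*0)*(-43) + 1/(J(189) + 61464)) = 1/((12*0)*(-43) + 1/(-149/4 + 61464)) = 1/(0*(-43) + 1/(245707/4)) = 1/(0 + 4/245707) = 1/(4/245707) = 245707/4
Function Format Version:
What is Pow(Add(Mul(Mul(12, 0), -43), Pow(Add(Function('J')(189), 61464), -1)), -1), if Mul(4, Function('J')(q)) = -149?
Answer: Rational(245707, 4) ≈ 61427.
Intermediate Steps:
Function('J')(q) = Rational(-149, 4) (Function('J')(q) = Mul(Rational(1, 4), -149) = Rational(-149, 4))
Pow(Add(Mul(Mul(12, 0), -43), Pow(Add(Function('J')(189), 61464), -1)), -1) = Pow(Add(Mul(Mul(12, 0), -43), Pow(Add(Rational(-149, 4), 61464), -1)), -1) = Pow(Add(Mul(0, -43), Pow(Rational(245707, 4), -1)), -1) = Pow(Add(0, Rational(4, 245707)), -1) = Pow(Rational(4, 245707), -1) = Rational(245707, 4)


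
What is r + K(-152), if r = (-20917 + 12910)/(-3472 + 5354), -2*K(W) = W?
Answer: 135025/1882 ≈ 71.745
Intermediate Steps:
K(W) = -W/2
r = -8007/1882 ≈ -4.2545
r + K(-152) = -8007/1882 - ½*(-152) = -8007/1882 + 76 = 135025/1882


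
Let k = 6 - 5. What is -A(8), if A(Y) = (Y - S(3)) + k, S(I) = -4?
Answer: -13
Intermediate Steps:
k = 1
A(Y) = 5 + Y (A(Y) = (Y - 1*(-4)) + 1 = (Y + 4) + 1 = (4 + Y) + 1 = 5 + Y)
-A(8) = -(5 + 8) = -1*13 = -13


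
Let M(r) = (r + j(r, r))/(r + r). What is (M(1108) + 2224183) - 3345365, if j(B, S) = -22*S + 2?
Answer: -1242281289/1108 ≈ -1.1212e+6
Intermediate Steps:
j(B, S) = 2 - 22*S
M(r) = (2 - 21*r)/(2*r) (M(r) = (r + (2 - 22*r))/(r + r) = (2 - 21*r)/((2*r)) = (2 - 21*r)*(1/(2*r)) = (2 - 21*r)/(2*r))
(M(1108) + 2224183) - 3345365 = ((-21/2 + 1/1108) + 2224183) - 3345365 = (-11633/1108 + 2224183) - 3345365 = 2464383131/1108 - 3345365 = -1242281289/1108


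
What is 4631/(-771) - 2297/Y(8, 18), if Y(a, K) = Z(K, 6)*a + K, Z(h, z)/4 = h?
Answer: -1507267/152658 ≈ -9.8735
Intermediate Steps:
Z(h, z) = 4*h
Y(a, K) = K + 4*K*a (Y(a, K) = (4*K)*a + K = 4*K*a + K = K + 4*K*a)
4631/(-771) - 2297/Y(8, 18) = 4631/(-771) - 2297*1/(18*(1 + 4*8)) = 4631*(-1/771) - 2297*1/(18*(1 + 32)) = -4631/771 - 2297/(18*33) = -4631/771 - 2297/594 = -1507267/152658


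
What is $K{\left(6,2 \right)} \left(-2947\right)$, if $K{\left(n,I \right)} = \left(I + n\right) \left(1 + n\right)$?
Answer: $-165032$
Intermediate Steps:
$K{\left(n,I \right)} = \left(1 + n\right) \left(I + n\right)$
$K{\left(6,2 \right)} \left(-2947\right) = \left(2 + 6 + 6^{2} + 2 \cdot 6\right) \left(-2947\right) = \left(2 + 6 + 36 + 12\right) \left(-2947\right) = 56 \left(-2947\right) = -165032$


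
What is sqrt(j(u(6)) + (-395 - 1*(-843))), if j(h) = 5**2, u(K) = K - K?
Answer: sqrt(473) ≈ 21.749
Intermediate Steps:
u(K) = 0
j(h) = 25
sqrt(j(u(6)) + (-395 - 1*(-843))) = sqrt(25 + (-395 - 1*(-843))) = sqrt(25 + (-395 + 843)) = sqrt(25 + 448) = sqrt(473)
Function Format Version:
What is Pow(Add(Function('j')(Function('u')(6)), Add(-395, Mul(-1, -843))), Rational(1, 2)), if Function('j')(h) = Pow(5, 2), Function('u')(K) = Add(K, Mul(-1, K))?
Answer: Pow(473, Rational(1, 2)) ≈ 21.749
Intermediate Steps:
Function('u')(K) = 0
Function('j')(h) = 25
Pow(Add(Function('j')(Function('u')(6)), Add(-395, Mul(-1, -843))), Rational(1, 2)) = Pow(Add(25, Add(-395, Mul(-1, -843))), Rational(1, 2)) = Pow(Add(25, Add(-395, 843)), Rational(1, 2)) = Pow(Add(25, 448), Rational(1, 2)) = Pow(473, Rational(1, 2))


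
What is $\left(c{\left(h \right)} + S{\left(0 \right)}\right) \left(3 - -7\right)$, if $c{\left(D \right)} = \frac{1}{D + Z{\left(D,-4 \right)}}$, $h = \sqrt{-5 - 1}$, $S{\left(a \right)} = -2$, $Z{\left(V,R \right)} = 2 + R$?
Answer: $-22 - i \sqrt{6} \approx -22.0 - 2.4495 i$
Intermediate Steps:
$h = i \sqrt{6}$ ($h = \sqrt{-6} = i \sqrt{6} \approx 2.4495 i$)
$c{\left(D \right)} = \frac{1}{-2 + D}$ ($c{\left(D \right)} = \frac{1}{D + \left(2 - 4\right)} = \frac{1}{D - 2} = \frac{1}{-2 + D}$)
$\left(c{\left(h \right)} + S{\left(0 \right)}\right) \left(3 - -7\right) = \left(\frac{1}{-2 + i \sqrt{6}} - 2\right) \left(3 - -7\right) = \left(-2 + \frac{1}{-2 + i \sqrt{6}}\right) \left(3 + 7\right) = \left(-2 + \frac{1}{-2 + i \sqrt{6}}\right) 10 = -20 + \frac{10}{-2 + i \sqrt{6}}$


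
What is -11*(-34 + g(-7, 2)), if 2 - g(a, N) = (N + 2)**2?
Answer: 528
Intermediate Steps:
g(a, N) = 2 - (2 + N)**2 (g(a, N) = 2 - (N + 2)**2 = 2 - (2 + N)**2)
-11*(-34 + g(-7, 2)) = -11*(-34 + (2 - (2 + 2)**2)) = -11*(-34 + (2 - 1*4**2)) = -11*(-34 + (2 - 1*16)) = -11*(-34 + (2 - 16)) = -11*(-34 - 14) = -11*(-48) = 528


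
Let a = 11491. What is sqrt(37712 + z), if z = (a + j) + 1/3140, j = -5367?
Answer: sqrt(108051357185)/1570 ≈ 209.37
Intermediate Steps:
z = 19229361/3140 (z = (11491 - 5367) + 1/3140 = 6124 + 1/3140 = 19229361/3140 ≈ 6124.0)
sqrt(37712 + z) = sqrt(37712 + 19229361/3140) = sqrt(137645041/3140) = sqrt(108051357185)/1570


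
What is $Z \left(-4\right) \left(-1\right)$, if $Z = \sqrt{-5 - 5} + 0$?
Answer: $4 i \sqrt{10} \approx 12.649 i$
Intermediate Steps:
$Z = i \sqrt{10}$ ($Z = \sqrt{-10} + 0 = i \sqrt{10} + 0 = i \sqrt{10} \approx 3.1623 i$)
$Z \left(-4\right) \left(-1\right) = i \sqrt{10} \left(-4\right) \left(-1\right) = - 4 i \sqrt{10} \left(-1\right) = 4 i \sqrt{10}$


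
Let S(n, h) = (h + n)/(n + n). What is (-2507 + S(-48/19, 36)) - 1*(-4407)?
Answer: 15147/8 ≈ 1893.4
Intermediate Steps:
S(n, h) = (h + n)/(2*n) (S(n, h) = (h + n)/((2*n)) = (h + n)*(1/(2*n)) = (h + n)/(2*n))
(-2507 + S(-48/19, 36)) - 1*(-4407) = (-2507 + (36 - 48/19)/(2*((-48/19)))) - 1*(-4407) = (-2507 + (36 - 48*1/19)/(2*((-48*1/19)))) + 4407 = (-2507 + (36 - 48/19)/(2*(-48/19))) + 4407 = (-2507 + (½)*(-19/48)*(636/19)) + 4407 = (-2507 - 53/8) + 4407 = -20109/8 + 4407 = 15147/8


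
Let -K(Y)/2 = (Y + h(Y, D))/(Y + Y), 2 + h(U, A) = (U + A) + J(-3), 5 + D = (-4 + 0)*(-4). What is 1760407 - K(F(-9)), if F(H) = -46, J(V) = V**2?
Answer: 40489398/23 ≈ 1.7604e+6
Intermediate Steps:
D = 11 (D = -5 + (-4 + 0)*(-4) = -5 - 4*(-4) = -5 + 16 = 11)
h(U, A) = 7 + A + U (h(U, A) = -2 + ((U + A) + (-3)**2) = -2 + ((A + U) + 9) = -2 + (9 + A + U) = 7 + A + U)
K(Y) = -(18 + 2*Y)/Y (K(Y) = -2*(Y + (7 + 11 + Y))/(Y + Y) = -2*(Y + (18 + Y))/(2*Y) = -2*(18 + 2*Y)*1/(2*Y) = -(18 + 2*Y)/Y)
1760407 - K(F(-9)) = 1760407 - (-2 - 18/(-46)) = 1760407 - (-2 - 18*(-1/46)) = 1760407 - (-2 + 9/23) = 1760407 - 1*(-37/23) = 1760407 + 37/23 = 40489398/23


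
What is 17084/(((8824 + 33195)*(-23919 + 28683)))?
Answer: 4271/50044629 ≈ 8.5344e-5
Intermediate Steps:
17084/(((8824 + 33195)*(-23919 + 28683))) = 17084/((42019*4764)) = 17084/200178516 = 17084*(1/200178516) = 4271/50044629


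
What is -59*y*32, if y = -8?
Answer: 15104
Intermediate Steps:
-59*y*32 = -59*(-8)*32 = 472*32 = 15104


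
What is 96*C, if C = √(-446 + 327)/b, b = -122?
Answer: -48*I*√119/61 ≈ -8.5839*I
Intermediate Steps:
C = -I*√119/122 (C = √(-446 + 327)/(-122) = √(-119)*(-1/122) = (I*√119)*(-1/122) = -I*√119/122 ≈ -0.089416*I)
96*C = 96*(-I*√119/122) = -48*I*√119/61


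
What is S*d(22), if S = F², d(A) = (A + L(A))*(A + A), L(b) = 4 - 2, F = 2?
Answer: 4224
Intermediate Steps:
L(b) = 2
d(A) = 2*A*(2 + A) (d(A) = (A + 2)*(A + A) = (2 + A)*(2*A) = 2*A*(2 + A))
S = 4 (S = 2² = 4)
S*d(22) = 4*(2*22*(2 + 22)) = 4*(2*22*24) = 4*1056 = 4224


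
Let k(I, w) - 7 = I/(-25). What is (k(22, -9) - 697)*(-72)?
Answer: 1243584/25 ≈ 49743.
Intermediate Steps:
k(I, w) = 7 - I/25 (k(I, w) = 7 + I/(-25) = 7 + I*(-1/25) = 7 - I/25)
(k(22, -9) - 697)*(-72) = ((7 - 1/25*22) - 697)*(-72) = ((7 - 22/25) - 697)*(-72) = (153/25 - 697)*(-72) = -17272/25*(-72) = 1243584/25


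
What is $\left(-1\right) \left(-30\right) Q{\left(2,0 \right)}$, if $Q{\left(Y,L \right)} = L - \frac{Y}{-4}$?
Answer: $15$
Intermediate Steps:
$Q{\left(Y,L \right)} = L + \frac{Y}{4}$ ($Q{\left(Y,L \right)} = L - Y \left(- \frac{1}{4}\right) = L - - \frac{Y}{4} = L + \frac{Y}{4}$)
$\left(-1\right) \left(-30\right) Q{\left(2,0 \right)} = \left(-1\right) \left(-30\right) \left(0 + \frac{1}{4} \cdot 2\right) = 30 \left(0 + \frac{1}{2}\right) = 30 \cdot \frac{1}{2} = 15$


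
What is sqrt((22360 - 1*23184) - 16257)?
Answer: I*sqrt(17081) ≈ 130.69*I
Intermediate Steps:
sqrt((22360 - 1*23184) - 16257) = sqrt((22360 - 23184) - 16257) = sqrt(-824 - 16257) = sqrt(-17081) = I*sqrt(17081)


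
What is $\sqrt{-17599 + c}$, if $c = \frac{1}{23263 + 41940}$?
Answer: $\frac{6 i \sqrt{2078359382833}}{65203} \approx 132.66 i$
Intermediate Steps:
$c = \frac{1}{65203} \approx 1.5337 \cdot 10^{-5}$
$\sqrt{-17599 + c} = \sqrt{-17599 + \frac{1}{65203}} = \sqrt{- \frac{1147507596}{65203}} = \frac{6 i \sqrt{2078359382833}}{65203}$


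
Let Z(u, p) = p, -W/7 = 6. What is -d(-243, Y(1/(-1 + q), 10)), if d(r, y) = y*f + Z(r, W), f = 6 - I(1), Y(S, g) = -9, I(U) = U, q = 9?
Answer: 87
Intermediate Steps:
W = -42 (W = -7*6 = -42)
f = 5 (f = 6 - 1*1 = 6 - 1 = 5)
d(r, y) = -42 + 5*y (d(r, y) = y*5 - 42 = 5*y - 42 = -42 + 5*y)
-d(-243, Y(1/(-1 + q), 10)) = -(-42 + 5*(-9)) = -(-42 - 45) = -1*(-87) = 87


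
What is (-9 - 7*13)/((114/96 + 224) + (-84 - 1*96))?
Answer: -1600/723 ≈ -2.2130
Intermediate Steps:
(-9 - 7*13)/((114/96 + 224) + (-84 - 1*96)) = (-9 - 91)/((114*(1/96) + 224) + (-84 - 96)) = -100/((19/16 + 224) - 180) = -100/(3603/16 - 180) = -100/723/16 = -100*16/723 = -1600/723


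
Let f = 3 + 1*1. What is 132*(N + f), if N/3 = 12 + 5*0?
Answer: 5280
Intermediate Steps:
N = 36 (N = 3*(12 + 5*0) = 3*(12 + 0) = 3*12 = 36)
f = 4 (f = 3 + 1 = 4)
132*(N + f) = 132*(36 + 4) = 132*40 = 5280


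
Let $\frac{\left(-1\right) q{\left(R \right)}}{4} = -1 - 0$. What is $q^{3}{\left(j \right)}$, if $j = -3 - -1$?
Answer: $64$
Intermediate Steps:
$j = -2$ ($j = -3 + 1 = -2$)
$q{\left(R \right)} = 4$ ($q{\left(R \right)} = - 4 \left(-1 - 0\right) = - 4 \left(-1 + 0\right) = \left(-4\right) \left(-1\right) = 4$)
$q^{3}{\left(j \right)} = 4^{3} = 64$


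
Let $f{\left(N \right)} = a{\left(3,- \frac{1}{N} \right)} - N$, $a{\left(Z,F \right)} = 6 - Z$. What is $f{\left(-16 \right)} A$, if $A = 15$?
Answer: $285$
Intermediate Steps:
$f{\left(N \right)} = 3 - N$ ($f{\left(N \right)} = \left(6 - 3\right) - N = 3 - N$)
$f{\left(-16 \right)} A = \left(3 - -16\right) 15 = \left(3 + 16\right) 15 = 19 \cdot 15 = 285$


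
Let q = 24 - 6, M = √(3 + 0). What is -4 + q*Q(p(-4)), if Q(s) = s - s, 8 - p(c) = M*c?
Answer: -4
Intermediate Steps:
M = √3 ≈ 1.7320
q = 18
p(c) = 8 - c*√3 (p(c) = 8 - √3*c = 8 - c*√3)
Q(s) = 0
-4 + q*Q(p(-4)) = -4 + 18*0 = -4 + 0 = -4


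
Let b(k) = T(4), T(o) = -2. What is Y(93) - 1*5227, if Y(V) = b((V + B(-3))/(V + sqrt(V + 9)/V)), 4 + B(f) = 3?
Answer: -5229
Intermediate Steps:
B(f) = -1 (B(f) = -4 + 3 = -1)
b(k) = -2
Y(V) = -2
Y(93) - 1*5227 = -2 - 1*5227 = -2 - 5227 = -5229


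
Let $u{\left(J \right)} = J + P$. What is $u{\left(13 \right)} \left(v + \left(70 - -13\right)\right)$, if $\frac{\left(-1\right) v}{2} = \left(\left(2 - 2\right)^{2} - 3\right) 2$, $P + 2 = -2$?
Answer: $855$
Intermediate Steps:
$P = -4$ ($P = -2 - 2 = -4$)
$v = 12$ ($v = - 2 \left(\left(2 - 2\right)^{2} - 3\right) 2 = - 2 \left(0^{2} - 3\right) 2 = - 2 \left(0 - 3\right) 2 = - 2 \left(\left(-3\right) 2\right) = \left(-2\right) \left(-6\right) = 12$)
$u{\left(J \right)} = -4 + J$ ($u{\left(J \right)} = J - 4 = -4 + J$)
$u{\left(13 \right)} \left(v + \left(70 - -13\right)\right) = \left(-4 + 13\right) \left(12 + \left(70 - -13\right)\right) = 9 \left(12 + \left(70 + 13\right)\right) = 9 \left(12 + 83\right) = 9 \cdot 95 = 855$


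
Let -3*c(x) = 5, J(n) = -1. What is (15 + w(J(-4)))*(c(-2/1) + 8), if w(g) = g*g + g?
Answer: 95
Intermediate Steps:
c(x) = -5/3 (c(x) = -1/3*5 = -5/3)
w(g) = g + g**2 (w(g) = g**2 + g = g + g**2)
(15 + w(J(-4)))*(c(-2/1) + 8) = (15 - (1 - 1))*(-5/3 + 8) = (15 - 1*0)*(19/3) = (15 + 0)*(19/3) = 15*(19/3) = 95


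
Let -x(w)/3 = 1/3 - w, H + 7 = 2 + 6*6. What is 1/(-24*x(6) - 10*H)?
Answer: -1/718 ≈ -0.0013928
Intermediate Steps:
H = 31 (H = -7 + (2 + 6*6) = -7 + (2 + 36) = -7 + 38 = 31)
x(w) = -1 + 3*w (x(w) = -3*(1/3 - w) = -1 + 3*w)
1/(-24*x(6) - 10*H) = 1/(-24*(-1 + 3*6) - 10*31) = 1/(-24*(-1 + 18) - 310) = 1/(-24*17 - 310) = 1/(-408 - 310) = 1/(-718) = -1/718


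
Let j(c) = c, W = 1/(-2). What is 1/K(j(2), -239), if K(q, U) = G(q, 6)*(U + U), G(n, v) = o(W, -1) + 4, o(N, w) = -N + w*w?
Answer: -1/2629 ≈ -0.00038037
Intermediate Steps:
W = -½ ≈ -0.50000
o(N, w) = w² - N (o(N, w) = -N + w² = w² - N)
G(n, v) = 11/2 (G(n, v) = ((-1)² - 1*(-½)) + 4 = (1 + ½) + 4 = 3/2 + 4 = 11/2)
K(q, U) = 11*U (K(q, U) = 11*(U + U)/2 = 11*(2*U)/2 = 11*U)
1/K(j(2), -239) = 1/(11*(-239)) = 1/(-2629) = -1/2629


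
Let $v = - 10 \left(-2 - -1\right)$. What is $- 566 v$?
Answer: $-5660$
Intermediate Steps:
$v = 10$ ($v = - 10 \left(-2 + 1\right) = \left(-10\right) \left(-1\right) = 10$)
$- 566 v = \left(-566\right) 10 = -5660$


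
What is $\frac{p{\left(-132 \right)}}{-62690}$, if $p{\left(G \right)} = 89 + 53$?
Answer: $- \frac{71}{31345} \approx -0.0022651$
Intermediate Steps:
$p{\left(G \right)} = 142$
$\frac{p{\left(-132 \right)}}{-62690} = \frac{142}{-62690} = 142 \left(- \frac{1}{62690}\right) = - \frac{71}{31345}$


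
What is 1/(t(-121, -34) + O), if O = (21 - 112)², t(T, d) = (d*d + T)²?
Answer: 1/1079506 ≈ 9.2635e-7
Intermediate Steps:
t(T, d) = (T + d²)² (t(T, d) = (d² + T)² = (T + d²)²)
O = 8281 (O = (-91)² = 8281)
1/(t(-121, -34) + O) = 1/((-121 + (-34)²)² + 8281) = 1/((-121 + 1156)² + 8281) = 1/(1035² + 8281) = 1/(1071225 + 8281) = 1/1079506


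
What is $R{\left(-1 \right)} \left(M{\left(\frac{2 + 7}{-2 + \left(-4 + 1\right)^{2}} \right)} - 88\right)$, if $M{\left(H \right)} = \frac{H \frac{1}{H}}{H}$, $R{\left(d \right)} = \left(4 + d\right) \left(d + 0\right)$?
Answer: $\frac{785}{3} \approx 261.67$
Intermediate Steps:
$R{\left(d \right)} = d \left(4 + d\right)$ ($R{\left(d \right)} = \left(4 + d\right) d = d \left(4 + d\right)$)
$M{\left(H \right)} = \frac{1}{H}$ ($M{\left(H \right)} = 1 \frac{1}{H} = \frac{1}{H}$)
$R{\left(-1 \right)} \left(M{\left(\frac{2 + 7}{-2 + \left(-4 + 1\right)^{2}} \right)} - 88\right) = - (4 - 1) \left(\frac{1}{\left(2 + 7\right) \frac{1}{-2 + \left(-4 + 1\right)^{2}}} - 88\right) = \left(-1\right) 3 \left(\frac{1}{9 \frac{1}{-2 + \left(-3\right)^{2}}} - 88\right) = - 3 \left(\frac{1}{9 \frac{1}{-2 + 9}} - 88\right) = - 3 \left(\frac{1}{9 \cdot \frac{1}{7}} - 88\right) = - 3 \left(\frac{1}{\frac{9}{7}} - 88\right) = - 3 \left(\frac{7}{9} - 88\right) = \left(-3\right) \left(- \frac{785}{9}\right) = \frac{785}{3}$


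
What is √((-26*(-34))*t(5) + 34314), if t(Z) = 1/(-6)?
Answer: 50*√123/3 ≈ 184.84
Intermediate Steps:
t(Z) = -⅙
√((-26*(-34))*t(5) + 34314) = √(-26*(-34)*(-⅙) + 34314) = √(884*(-⅙) + 34314) = √(-442/3 + 34314) = √(102500/3) = 50*√123/3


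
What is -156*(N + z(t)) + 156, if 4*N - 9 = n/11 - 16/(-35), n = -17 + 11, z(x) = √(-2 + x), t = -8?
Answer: -73749/385 - 156*I*√10 ≈ -191.56 - 493.32*I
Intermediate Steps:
n = -6
N = 3431/1540 (N = 9/4 + (-6/11 - 16/(-35))/4 = 9/4 + (-6*1/11 - 16*(-1/35))/4 = 9/4 + (-6/11 + 16/35)/4 = 9/4 + (¼)*(-34/385) = 9/4 - 17/770 = 3431/1540 ≈ 2.2279)
-156*(N + z(t)) + 156 = -156*(3431/1540 + √(-2 - 8)) + 156 = -156*(3431/1540 + √(-10)) + 156 = -156*(3431/1540 + I*√10) + 156 = (-133809/385 - 156*I*√10) + 156 = -73749/385 - 156*I*√10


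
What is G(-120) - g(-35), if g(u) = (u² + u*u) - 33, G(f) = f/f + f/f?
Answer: -2415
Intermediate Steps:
G(f) = 2 (G(f) = 1 + 1 = 2)
g(u) = -33 + 2*u² (g(u) = (u² + u²) - 33 = 2*u² - 33 = -33 + 2*u²)
G(-120) - g(-35) = 2 - (-33 + 2*(-35)²) = 2 - (-33 + 2*1225) = 2 - (-33 + 2450) = 2 - 1*2417 = 2 - 2417 = -2415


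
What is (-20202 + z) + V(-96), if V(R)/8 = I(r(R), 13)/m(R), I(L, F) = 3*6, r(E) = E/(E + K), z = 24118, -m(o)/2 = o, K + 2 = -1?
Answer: 15667/4 ≈ 3916.8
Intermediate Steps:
K = -3 (K = -2 - 1 = -3)
m(o) = -2*o
r(E) = E/(-3 + E) (r(E) = E/(E - 3) = E/(-3 + E))
I(L, F) = 18
V(R) = -72/R (V(R) = 8*(18/((-2*R))) = 8*(18*(-1/(2*R))) = 8*(-9/R) = -72/R)
(-20202 + z) + V(-96) = (-20202 + 24118) - 72/(-96) = 3916 - 72*(-1/96) = 3916 + ¾ = 15667/4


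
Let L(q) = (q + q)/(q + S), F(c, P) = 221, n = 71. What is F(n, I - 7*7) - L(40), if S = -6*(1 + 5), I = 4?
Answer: 201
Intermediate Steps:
S = -36 (S = -6*6 = -36)
L(q) = 2*q/(-36 + q) (L(q) = (q + q)/(q - 36) = (2*q)/(-36 + q) = 2*q/(-36 + q))
F(n, I - 7*7) - L(40) = 221 - 2*40/(-36 + 40) = 221 - 2*40/4 = 221 - 1*20 = 221 - 20 = 201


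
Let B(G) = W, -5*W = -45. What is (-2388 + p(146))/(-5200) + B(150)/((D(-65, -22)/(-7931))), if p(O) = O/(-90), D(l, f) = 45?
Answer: -371063267/234000 ≈ -1585.7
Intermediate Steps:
W = 9 (W = -⅕*(-45) = 9)
B(G) = 9
p(O) = -O/90 (p(O) = O*(-1/90) = -O/90)
(-2388 + p(146))/(-5200) + B(150)/((D(-65, -22)/(-7931))) = (-2388 - 1/90*146)/(-5200) + 9/((45/(-7931))) = (-2388 - 73/45)*(-1/5200) + 9/((45*(-1/7931))) = -107533/45*(-1/5200) + 9/(-45/7931) = 107533/234000 + 9*(-7931/45) = 107533/234000 - 7931/5 = -371063267/234000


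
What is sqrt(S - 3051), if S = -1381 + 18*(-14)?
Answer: 2*I*sqrt(1171) ≈ 68.44*I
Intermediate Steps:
S = -1633 (S = -1381 - 252 = -1633)
sqrt(S - 3051) = sqrt(-1633 - 3051) = sqrt(-4684) = 2*I*sqrt(1171)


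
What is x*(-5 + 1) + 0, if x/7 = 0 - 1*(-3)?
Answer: -84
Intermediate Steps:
x = 21 (x = 7*(0 - 1*(-3)) = 7*(0 + 3) = 7*3 = 21)
x*(-5 + 1) + 0 = 21*(-5 + 1) + 0 = 21*(-4) + 0 = -84 + 0 = -84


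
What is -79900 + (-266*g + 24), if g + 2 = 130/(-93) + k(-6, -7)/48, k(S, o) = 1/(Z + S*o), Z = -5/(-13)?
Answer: -1703906405/21576 ≈ -78972.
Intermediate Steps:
Z = 5/13 (Z = -5*(-1/13) = 5/13 ≈ 0.38462)
k(S, o) = 1/(5/13 + S*o)
g = -2785453/819888 (g = -2 + (130/(-93) + (13/(5 + 13*(-6)*(-7)))/48) = -2 + (130*(-1/93) + (13/(5 + 546))*(1/48)) = -2 + (-130/93 + (13/551)*(1/48)) = -2 + (-130/93 + 13/26448) = -2 - 1145677/819888 = -2785453/819888 ≈ -3.3974)
-79900 + (-266*g + 24) = -79900 + (-266*(-2785453/819888) + 24) = -79900 + (19498171/21576 + 24) = -79900 + 20015995/21576 = -1703906405/21576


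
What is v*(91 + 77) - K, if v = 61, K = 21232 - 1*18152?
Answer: 7168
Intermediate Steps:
K = 3080 (K = 21232 - 18152 = 3080)
v*(91 + 77) - K = 61*(91 + 77) - 1*3080 = 61*168 - 3080 = 10248 - 3080 = 7168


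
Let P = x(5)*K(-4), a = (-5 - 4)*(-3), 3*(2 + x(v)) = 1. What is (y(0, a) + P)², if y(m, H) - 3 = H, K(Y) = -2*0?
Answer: 900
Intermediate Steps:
x(v) = -5/3 (x(v) = -2 + (⅓)*1 = -2 + ⅓ = -5/3)
K(Y) = 0
a = 27 (a = -9*(-3) = 27)
y(m, H) = 3 + H
P = 0 (P = -5/3*0 = 0)
(y(0, a) + P)² = ((3 + 27) + 0)² = (30 + 0)² = 30² = 900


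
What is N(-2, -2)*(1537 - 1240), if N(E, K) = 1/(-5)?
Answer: -297/5 ≈ -59.400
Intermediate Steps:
N(E, K) = -1/5
N(-2, -2)*(1537 - 1240) = -(1537 - 1240)/5 = -1/5*297 = -297/5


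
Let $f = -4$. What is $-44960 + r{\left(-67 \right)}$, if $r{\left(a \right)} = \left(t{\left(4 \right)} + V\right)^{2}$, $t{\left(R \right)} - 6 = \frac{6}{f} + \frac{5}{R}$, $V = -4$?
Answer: $- \frac{719311}{16} \approx -44957.0$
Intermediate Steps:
$t{\left(R \right)} = \frac{9}{2} + \frac{5}{R}$ ($t{\left(R \right)} = 6 + \left(\frac{6}{-4} + \frac{5}{R}\right) = 6 + \left(6 \left(- \frac{1}{4}\right) + \frac{5}{R}\right) = 6 - \left(\frac{3}{2} - \frac{5}{R}\right) = \frac{9}{2} + \frac{5}{R}$)
$r{\left(a \right)} = \frac{49}{16}$ ($r{\left(a \right)} = \left(\left(\frac{9}{2} + \frac{5}{4}\right) - 4\right)^{2} = \left(\frac{23}{4} - 4\right)^{2} = \left(\frac{7}{4}\right)^{2} = \frac{49}{16}$)
$-44960 + r{\left(-67 \right)} = -44960 + \frac{49}{16} = - \frac{719311}{16}$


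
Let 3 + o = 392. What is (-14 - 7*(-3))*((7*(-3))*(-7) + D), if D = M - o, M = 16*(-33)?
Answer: -5390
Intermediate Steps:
o = 389 (o = -3 + 392 = 389)
M = -528
D = -917 (D = -528 - 1*389 = -528 - 389 = -917)
(-14 - 7*(-3))*((7*(-3))*(-7) + D) = (-14 - 7*(-3))*((7*(-3))*(-7) - 917) = (-14 + 21)*(-21*(-7) - 917) = 7*(147 - 917) = 7*(-770) = -5390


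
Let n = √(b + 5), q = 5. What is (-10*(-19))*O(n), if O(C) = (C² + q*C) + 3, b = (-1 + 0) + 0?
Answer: 3230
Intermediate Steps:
b = -1 (b = -1 + 0 = -1)
n = 2 (n = √(-1 + 5) = √4 = 2)
O(C) = 3 + C² + 5*C (O(C) = (C² + 5*C) + 3 = 3 + C² + 5*C)
(-10*(-19))*O(n) = (-10*(-19))*(3 + 2² + 5*2) = 190*(3 + 4 + 10) = 190*17 = 3230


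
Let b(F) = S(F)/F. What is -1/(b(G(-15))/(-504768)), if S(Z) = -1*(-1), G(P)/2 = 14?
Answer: 14133504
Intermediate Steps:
G(P) = 28 (G(P) = 2*14 = 28)
S(Z) = 1
b(F) = 1/F
-1/(b(G(-15))/(-504768)) = -1/(1/(28*(-504768))) = -1/((1/28)*(-1/504768)) = -1/(-1/14133504) = -1*(-14133504) = 14133504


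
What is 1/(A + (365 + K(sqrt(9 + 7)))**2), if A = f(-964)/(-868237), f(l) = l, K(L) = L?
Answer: 868237/118220019121 ≈ 7.3442e-6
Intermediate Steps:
A = 964/868237 (A = -964/(-868237) = -964*(-1/868237) = 964/868237 ≈ 0.0011103)
1/(A + (365 + K(sqrt(9 + 7)))**2) = 1/(964/868237 + (365 + sqrt(9 + 7))**2) = 1/(964/868237 + (365 + sqrt(16))**2) = 1/(964/868237 + (365 + 4)**2) = 1/(964/868237 + 369**2) = 1/(964/868237 + 136161) = 1/(118220019121/868237) = 868237/118220019121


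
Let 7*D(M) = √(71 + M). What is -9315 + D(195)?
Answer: -9315 + √266/7 ≈ -9312.7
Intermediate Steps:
D(M) = √(71 + M)/7
-9315 + D(195) = -9315 + √(71 + 195)/7 = -9315 + √266/7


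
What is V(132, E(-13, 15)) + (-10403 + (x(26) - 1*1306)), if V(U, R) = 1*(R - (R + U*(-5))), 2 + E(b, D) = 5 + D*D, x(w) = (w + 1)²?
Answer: -10320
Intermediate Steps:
x(w) = (1 + w)²
E(b, D) = 3 + D² (E(b, D) = -2 + (5 + D*D) = -2 + (5 + D²) = 3 + D²)
V(U, R) = 5*U (V(U, R) = 1*(R - (R - 5*U)) = 1*(R + (-R + 5*U)) = 1*(5*U) = 5*U)
V(132, E(-13, 15)) + (-10403 + (x(26) - 1*1306)) = 5*132 + (-10403 + ((1 + 26)² - 1*1306)) = 660 + (-10403 + (27² - 1306)) = 660 + (-10403 + (729 - 1306)) = 660 + (-10403 - 577) = 660 - 10980 = -10320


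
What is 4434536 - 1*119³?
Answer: 2749377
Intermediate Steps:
4434536 - 1*119³ = 4434536 - 1*1685159 = 4434536 - 1685159 = 2749377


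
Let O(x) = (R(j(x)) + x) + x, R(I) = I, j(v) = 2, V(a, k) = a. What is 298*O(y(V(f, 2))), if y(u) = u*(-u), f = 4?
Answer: -8940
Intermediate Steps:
y(u) = -u**2
O(x) = 2 + 2*x (O(x) = (2 + x) + x = 2 + 2*x)
298*O(y(V(f, 2))) = 298*(2 + 2*(-1*4**2)) = 298*(2 + 2*(-1*16)) = 298*(2 + 2*(-16)) = 298*(2 - 32) = 298*(-30) = -8940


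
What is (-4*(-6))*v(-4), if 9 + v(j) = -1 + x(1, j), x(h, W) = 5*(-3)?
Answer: -600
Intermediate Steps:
x(h, W) = -15
v(j) = -25 (v(j) = -9 + (-1 - 15) = -9 - 16 = -25)
(-4*(-6))*v(-4) = -4*(-6)*(-25) = 24*(-25) = -600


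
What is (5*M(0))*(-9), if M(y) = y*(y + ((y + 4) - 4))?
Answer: 0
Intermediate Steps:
M(y) = 2*y² (M(y) = y*(y + ((4 + y) - 4)) = y*(y + y) = y*(2*y) = 2*y²)
(5*M(0))*(-9) = (5*(2*0²))*(-9) = (5*(2*0))*(-9) = (5*0)*(-9) = 0*(-9) = 0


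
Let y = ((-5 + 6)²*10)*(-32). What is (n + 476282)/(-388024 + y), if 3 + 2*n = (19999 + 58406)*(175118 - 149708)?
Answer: -1993223611/776688 ≈ -2566.3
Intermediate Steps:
y = -320 (y = (1²*10)*(-32) = (1*10)*(-32) = 10*(-32) = -320)
n = 1992271047/2 (n = -3/2 + ((19999 + 58406)*(175118 - 149708))/2 = -3/2 + (78405*25410)/2 = -3/2 + (½)*1992271050 = -3/2 + 996135525 = 1992271047/2 ≈ 9.9614e+8)
(n + 476282)/(-388024 + y) = (1992271047/2 + 476282)/(-388024 - 320) = (1993223611/2)/(-388344) = (1993223611/2)*(-1/388344) = -1993223611/776688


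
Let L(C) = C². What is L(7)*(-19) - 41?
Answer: -972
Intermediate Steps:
L(7)*(-19) - 41 = 7²*(-19) - 41 = 49*(-19) - 41 = -931 - 41 = -972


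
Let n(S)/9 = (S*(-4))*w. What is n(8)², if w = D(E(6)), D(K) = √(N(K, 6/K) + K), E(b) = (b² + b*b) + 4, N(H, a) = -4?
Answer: 5971968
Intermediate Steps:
E(b) = 4 + 2*b² (E(b) = (b² + b²) + 4 = 2*b² + 4 = 4 + 2*b²)
D(K) = √(-4 + K)
w = 6*√2 (w = √(-4 + (4 + 2*6²)) = √(-4 + (4 + 2*36)) = √(-4 + (4 + 72)) = √(-4 + 76) = √72 = 6*√2 ≈ 8.4853)
n(S) = -216*S*√2 (n(S) = 9*((S*(-4))*(6*√2)) = 9*((-4*S)*(6*√2)) = 9*(-24*S*√2) = -216*S*√2)
n(8)² = (-216*8*√2)² = (-1728*√2)² = 5971968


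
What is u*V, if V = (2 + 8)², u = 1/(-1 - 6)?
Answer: -100/7 ≈ -14.286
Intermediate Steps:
u = -⅐ (u = 1/(-7) = -⅐ ≈ -0.14286)
V = 100 (V = 10² = 100)
u*V = -⅐*100 = -100/7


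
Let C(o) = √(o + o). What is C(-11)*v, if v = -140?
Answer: -140*I*√22 ≈ -656.66*I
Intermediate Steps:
C(o) = √2*√o (C(o) = √(2*o) = √2*√o)
C(-11)*v = (√2*√(-11))*(-140) = (√2*(I*√11))*(-140) = (I*√22)*(-140) = -140*I*√22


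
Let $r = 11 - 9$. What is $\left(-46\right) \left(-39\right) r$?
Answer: $3588$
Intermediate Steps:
$r = 2$
$\left(-46\right) \left(-39\right) r = \left(-46\right) \left(-39\right) 2 = 1794 \cdot 2 = 3588$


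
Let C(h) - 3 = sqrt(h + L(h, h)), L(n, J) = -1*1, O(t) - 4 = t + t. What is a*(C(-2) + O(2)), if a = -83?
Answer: -913 - 83*I*sqrt(3) ≈ -913.0 - 143.76*I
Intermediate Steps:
O(t) = 4 + 2*t (O(t) = 4 + (t + t) = 4 + 2*t)
L(n, J) = -1
C(h) = 3 + sqrt(-1 + h) (C(h) = 3 + sqrt(h - 1) = 3 + sqrt(-1 + h))
a*(C(-2) + O(2)) = -83*((3 + sqrt(-1 - 2)) + (4 + 2*2)) = -83*((3 + sqrt(-3)) + (4 + 4)) = -83*((3 + I*sqrt(3)) + 8) = -83*(11 + I*sqrt(3)) = -913 - 83*I*sqrt(3)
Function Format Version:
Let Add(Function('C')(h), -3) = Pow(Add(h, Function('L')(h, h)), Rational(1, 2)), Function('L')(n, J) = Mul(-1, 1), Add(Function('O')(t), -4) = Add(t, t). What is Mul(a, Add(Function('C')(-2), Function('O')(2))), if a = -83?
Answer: Add(-913, Mul(-83, I, Pow(3, Rational(1, 2)))) ≈ Add(-913.00, Mul(-143.76, I))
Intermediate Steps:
Function('O')(t) = Add(4, Mul(2, t)) (Function('O')(t) = Add(4, Add(t, t)) = Add(4, Mul(2, t)))
Function('L')(n, J) = -1
Function('C')(h) = Add(3, Pow(Add(-1, h), Rational(1, 2))) (Function('C')(h) = Add(3, Pow(Add(h, -1), Rational(1, 2))) = Add(3, Pow(Add(-1, h), Rational(1, 2))))
Mul(a, Add(Function('C')(-2), Function('O')(2))) = Mul(-83, Add(Add(3, Pow(Add(-1, -2), Rational(1, 2))), Add(4, Mul(2, 2)))) = Mul(-83, Add(Add(3, Pow(-3, Rational(1, 2))), Add(4, 4))) = Mul(-83, Add(Add(3, Mul(I, Pow(3, Rational(1, 2)))), 8)) = Mul(-83, Add(11, Mul(I, Pow(3, Rational(1, 2))))) = Add(-913, Mul(-83, I, Pow(3, Rational(1, 2))))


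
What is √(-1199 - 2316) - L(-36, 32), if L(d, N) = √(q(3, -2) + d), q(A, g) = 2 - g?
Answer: I*(√3515 - 4*√2) ≈ 53.631*I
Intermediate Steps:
L(d, N) = √(4 + d) (L(d, N) = √((2 - 1*(-2)) + d) = √((2 + 2) + d) = √(4 + d))
√(-1199 - 2316) - L(-36, 32) = √(-1199 - 2316) - √(4 - 36) = √(-3515) - √(-32) = I*√3515 - 4*I*√2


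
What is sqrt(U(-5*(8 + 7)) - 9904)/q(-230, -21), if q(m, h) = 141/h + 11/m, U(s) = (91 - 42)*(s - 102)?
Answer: -1610*I*sqrt(18577)/10887 ≈ -20.156*I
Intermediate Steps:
U(s) = -4998 + 49*s (U(s) = 49*(-102 + s) = -4998 + 49*s)
q(m, h) = 11/m + 141/h
sqrt(U(-5*(8 + 7)) - 9904)/q(-230, -21) = sqrt((-4998 + 49*(-5*(8 + 7))) - 9904)/(11/(-230) + 141/(-21)) = sqrt((-4998 + 49*(-5*15)) - 9904)/(11*(-1/230) + 141*(-1/21)) = sqrt((-4998 + 49*(-75)) - 9904)/(-11/230 - 47/7) = sqrt((-4998 - 3675) - 9904)/(-10887/1610) = sqrt(-8673 - 9904)*(-1610/10887) = sqrt(-18577)*(-1610/10887) = (I*sqrt(18577))*(-1610/10887) = -1610*I*sqrt(18577)/10887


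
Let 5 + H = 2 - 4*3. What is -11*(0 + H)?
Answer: 165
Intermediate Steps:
H = -15 (H = -5 + (2 - 4*3) = -5 + (2 - 12) = -5 - 10 = -15)
-11*(0 + H) = -11*(0 - 15) = -11*(-15) = 165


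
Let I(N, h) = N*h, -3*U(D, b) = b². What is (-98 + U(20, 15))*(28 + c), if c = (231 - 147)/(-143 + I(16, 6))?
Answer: -213136/47 ≈ -4534.8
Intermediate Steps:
U(D, b) = -b²/3
c = -84/47 (c = (231 - 147)/(-143 + 16*6) = 84/(-143 + 96) = 84/(-47) = 84*(-1/47) = -84/47 ≈ -1.7872)
(-98 + U(20, 15))*(28 + c) = (-98 - ⅓*15²)*(28 - 84/47) = (-98 - ⅓*225)*(1232/47) = (-98 - 75)*(1232/47) = -173*1232/47 = -213136/47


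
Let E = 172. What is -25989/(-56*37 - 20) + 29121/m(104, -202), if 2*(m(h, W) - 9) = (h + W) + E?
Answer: 31058313/48116 ≈ 645.49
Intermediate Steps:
m(h, W) = 95 + W/2 + h/2 (m(h, W) = 9 + ((h + W) + 172)/2 = 9 + ((W + h) + 172)/2 = 9 + (172 + W + h)/2 = 9 + (86 + W/2 + h/2) = 95 + W/2 + h/2)
-25989/(-56*37 - 20) + 29121/m(104, -202) = -25989/(-56*37 - 20) + 29121/(95 + (1/2)*(-202) + (1/2)*104) = -25989/(-2072 - 20) + 29121/(95 - 101 + 52) = -25989/(-2092) + 29121/46 = -25989*(-1/2092) + 29121*(1/46) = 25989/2092 + 29121/46 = 31058313/48116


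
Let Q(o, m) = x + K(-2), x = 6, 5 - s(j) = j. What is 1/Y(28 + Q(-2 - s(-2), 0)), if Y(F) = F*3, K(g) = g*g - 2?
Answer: 1/108 ≈ 0.0092593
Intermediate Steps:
K(g) = -2 + g**2 (K(g) = g**2 - 2 = -2 + g**2)
s(j) = 5 - j
Q(o, m) = 8 (Q(o, m) = 6 + (-2 + (-2)**2) = 6 + (-2 + 4) = 6 + 2 = 8)
Y(F) = 3*F
1/Y(28 + Q(-2 - s(-2), 0)) = 1/(3*(28 + 8)) = 1/(3*36) = 1/108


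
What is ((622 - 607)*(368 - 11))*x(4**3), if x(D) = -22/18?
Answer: -6545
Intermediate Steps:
x(D) = -11/9 (x(D) = -22*1/18 = -11/9)
((622 - 607)*(368 - 11))*x(4**3) = ((622 - 607)*(368 - 11))*(-11/9) = (15*357)*(-11/9) = 5355*(-11/9) = -6545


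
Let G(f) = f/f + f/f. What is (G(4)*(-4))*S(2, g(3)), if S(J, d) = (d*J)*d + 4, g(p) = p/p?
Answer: -48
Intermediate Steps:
G(f) = 2 (G(f) = 1 + 1 = 2)
g(p) = 1
S(J, d) = 4 + J*d² (S(J, d) = (J*d)*d + 4 = J*d² + 4 = 4 + J*d²)
(G(4)*(-4))*S(2, g(3)) = (2*(-4))*(4 + 2*1²) = -8*(4 + 2*1) = -8*(4 + 2) = -8*6 = -48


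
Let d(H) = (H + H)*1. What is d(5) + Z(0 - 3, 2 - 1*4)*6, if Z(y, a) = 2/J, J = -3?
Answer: 6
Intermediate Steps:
Z(y, a) = -⅔ (Z(y, a) = 2/(-3) = 2*(-⅓) = -⅔)
d(H) = 2*H (d(H) = (2*H)*1 = 2*H)
d(5) + Z(0 - 3, 2 - 1*4)*6 = 2*5 - ⅔*6 = 10 - 4 = 6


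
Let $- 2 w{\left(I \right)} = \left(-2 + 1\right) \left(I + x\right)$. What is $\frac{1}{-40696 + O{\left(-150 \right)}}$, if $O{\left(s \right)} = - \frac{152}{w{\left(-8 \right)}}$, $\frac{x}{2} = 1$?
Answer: $- \frac{3}{121936} \approx -2.4603 \cdot 10^{-5}$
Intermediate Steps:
$x = 2$ ($x = 2 \cdot 1 = 2$)
$w{\left(I \right)} = 1 + \frac{I}{2}$ ($w{\left(I \right)} = - \frac{\left(-2 + 1\right) \left(I + 2\right)}{2} = - \frac{\left(-1\right) \left(2 + I\right)}{2} = - \frac{-2 - I}{2} = 1 + \frac{I}{2}$)
$O{\left(s \right)} = \frac{152}{3}$ ($O{\left(s \right)} = - \frac{152}{1 + \frac{1}{2} \left(-8\right)} = - \frac{152}{1 - 4} = - \frac{152}{-3} = \left(-152\right) \left(- \frac{1}{3}\right) = \frac{152}{3}$)
$\frac{1}{-40696 + O{\left(-150 \right)}} = \frac{1}{-40696 + \frac{152}{3}} = \frac{1}{- \frac{121936}{3}} = - \frac{3}{121936}$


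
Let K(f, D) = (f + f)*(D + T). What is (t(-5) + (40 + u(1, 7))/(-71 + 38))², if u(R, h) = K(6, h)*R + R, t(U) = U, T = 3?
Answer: 106276/1089 ≈ 97.590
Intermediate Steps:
K(f, D) = 2*f*(3 + D) (K(f, D) = (f + f)*(D + 3) = (2*f)*(3 + D) = 2*f*(3 + D))
u(R, h) = R + R*(36 + 12*h) (u(R, h) = (2*6*(3 + h))*R + R = (36 + 12*h)*R + R = R*(36 + 12*h) + R = R + R*(36 + 12*h))
(t(-5) + (40 + u(1, 7))/(-71 + 38))² = (-5 + (40 + 1*(37 + 12*7))/(-71 + 38))² = (-5 + (40 + 1*(37 + 84))/(-33))² = (-5 + (40 + 1*121)*(-1/33))² = (-5 + (40 + 121)*(-1/33))² = (-5 + 161*(-1/33))² = (-5 - 161/33)² = (-326/33)² = 106276/1089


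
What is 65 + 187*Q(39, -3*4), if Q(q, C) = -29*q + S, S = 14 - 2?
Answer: -209188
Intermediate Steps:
S = 12
Q(q, C) = 12 - 29*q (Q(q, C) = -29*q + 12 = 12 - 29*q)
65 + 187*Q(39, -3*4) = 65 + 187*(12 - 29*39) = 65 + 187*(12 - 1131) = 65 + 187*(-1119) = 65 - 209253 = -209188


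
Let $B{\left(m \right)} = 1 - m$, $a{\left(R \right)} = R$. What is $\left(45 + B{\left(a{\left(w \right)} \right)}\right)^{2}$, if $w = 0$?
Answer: $2116$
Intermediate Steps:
$\left(45 + B{\left(a{\left(w \right)} \right)}\right)^{2} = \left(45 + \left(1 - 0\right)\right)^{2} = \left(45 + \left(1 + 0\right)\right)^{2} = \left(45 + 1\right)^{2} = 46^{2} = 2116$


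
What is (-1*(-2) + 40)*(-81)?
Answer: -3402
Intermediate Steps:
(-1*(-2) + 40)*(-81) = (2 + 40)*(-81) = 42*(-81) = -3402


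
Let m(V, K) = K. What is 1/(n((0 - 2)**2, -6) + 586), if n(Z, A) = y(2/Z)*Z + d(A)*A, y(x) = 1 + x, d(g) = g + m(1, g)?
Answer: 1/664 ≈ 0.0015060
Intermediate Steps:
d(g) = 2*g (d(g) = g + g = 2*g)
n(Z, A) = 2*A**2 + Z*(1 + 2/Z) (n(Z, A) = (1 + 2/Z)*Z + (2*A)*A = Z*(1 + 2/Z) + 2*A**2 = 2*A**2 + Z*(1 + 2/Z))
1/(n((0 - 2)**2, -6) + 586) = 1/((2 + (0 - 2)**2 + 2*(-6)**2) + 586) = 1/((2 + (-2)**2 + 2*36) + 586) = 1/((2 + 4 + 72) + 586) = 1/(78 + 586) = 1/664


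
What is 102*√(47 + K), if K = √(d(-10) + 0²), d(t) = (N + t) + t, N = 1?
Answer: 102*√(47 + I*√19) ≈ 700.03 + 32.392*I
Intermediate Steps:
d(t) = 1 + 2*t (d(t) = (1 + t) + t = 1 + 2*t)
K = I*√19 (K = √((1 + 2*(-10)) + 0²) = √((1 - 20) + 0) = √(-19 + 0) = √(-19) = I*√19 ≈ 4.3589*I)
102*√(47 + K) = 102*√(47 + I*√19)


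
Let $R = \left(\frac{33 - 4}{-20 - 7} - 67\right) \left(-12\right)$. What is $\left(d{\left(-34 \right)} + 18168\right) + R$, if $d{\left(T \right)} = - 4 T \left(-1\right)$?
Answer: $\frac{169640}{9} \approx 18849.0$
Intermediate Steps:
$R = \frac{7352}{9}$ ($R = \left(\frac{29}{-27} - 67\right) \left(-12\right) = \left(29 \left(- \frac{1}{27}\right) - 67\right) \left(-12\right) = \left(- \frac{29}{27} - 67\right) \left(-12\right) = \left(- \frac{1838}{27}\right) \left(-12\right) = \frac{7352}{9} \approx 816.89$)
$d{\left(T \right)} = 4 T$
$\left(d{\left(-34 \right)} + 18168\right) + R = \left(4 \left(-34\right) + 18168\right) + \frac{7352}{9} = \left(-136 + 18168\right) + \frac{7352}{9} = 18032 + \frac{7352}{9} = \frac{169640}{9}$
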